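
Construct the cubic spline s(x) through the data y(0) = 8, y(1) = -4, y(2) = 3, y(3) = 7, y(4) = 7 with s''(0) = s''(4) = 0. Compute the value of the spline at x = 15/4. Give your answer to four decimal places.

Write m_i for s''(x_i). With h_i = 1, 1, 1, 1 and divided differences Δ_i = -12, 7, 4, 0, the continuity of s' gives the tridiagonal system
  1·m_0 + 4·m_1 + 1·m_2 = 6(Δ_1 - Δ_0) = 114
  1·m_1 + 4·m_2 + 1·m_3 = 6(Δ_2 - Δ_1) = -18
  1·m_2 + 4·m_3 + 1·m_4 = 6(Δ_3 - Δ_2) = -24
Natural end conditions: m_0 = m_4 = 0.
Hence m_0 = 0, m_1 = 879/28, m_2 = -81/7, m_3 = -87/28, m_4 = 0.
On [3, 4], s(x) = 7 + 29/28·(x - 3) - 87/56·(x - 3)² + 29/56·(x - 3)³.
With (x - 3) = 3/4: s(15/4) = 25523/3584.

7.1214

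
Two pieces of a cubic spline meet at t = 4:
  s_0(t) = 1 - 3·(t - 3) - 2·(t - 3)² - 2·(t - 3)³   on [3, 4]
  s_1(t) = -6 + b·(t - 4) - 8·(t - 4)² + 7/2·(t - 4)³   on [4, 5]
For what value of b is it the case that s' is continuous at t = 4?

-13

s_0'(t) = -3 - 4·(t - 3) - 6·(t - 3)², so s_0'(4) = -13. On the right, s_1'(4) = b, so b = -13.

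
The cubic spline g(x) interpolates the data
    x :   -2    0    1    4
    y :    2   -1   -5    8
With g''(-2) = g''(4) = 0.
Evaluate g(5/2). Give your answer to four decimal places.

With M_i denoting the second derivative at x_i, h_i = 2, 1, 3, and Δ_i = (y_(i+1) − y_i)/h_i = -3/2, -4, 13/3:
  2·M_0 + 6·M_1 + 1·M_2 = 6(Δ_1 - Δ_0) = -15
  1·M_1 + 8·M_2 + 3·M_3 = 6(Δ_2 - Δ_1) = 50
Natural end conditions: M_0 = M_3 = 0.
Hence M_0 = 0, M_1 = -170/47, M_2 = 315/47, M_3 = 0.
On [1, 4], g(x) = -5 - 334/141·(x - 1) + 315/94·(x - 1)² - 35/94·(x - 1)³.
With (x - 1) = 3/2: g(5/2) = -1707/752.

-2.2699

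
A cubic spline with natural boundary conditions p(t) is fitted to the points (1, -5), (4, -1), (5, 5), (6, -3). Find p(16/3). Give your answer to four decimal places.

3.7272

With m_i denoting the second derivative at x_i, h_i = 3, 1, 1, and Δ_i = (y_(i+1) − y_i)/h_i = 4/3, 6, -8:
  3·m_0 + 8·m_1 + 1·m_2 = 6(Δ_1 - Δ_0) = 28
  1·m_1 + 4·m_2 + 1·m_3 = 6(Δ_2 - Δ_1) = -84
Natural end conditions: m_0 = m_3 = 0.
Solving: m_0 = 0, m_1 = 196/31, m_2 = -700/31, m_3 = 0.
On [5, 6], p(t) = 5 - 44/93·(t - 5) - 350/31·(t - 5)² + 350/93·(t - 5)³.
With (t - 5) = 1/3: p(16/3) = 9359/2511.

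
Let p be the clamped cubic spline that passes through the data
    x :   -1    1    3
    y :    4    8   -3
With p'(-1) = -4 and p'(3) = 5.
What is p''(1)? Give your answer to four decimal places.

Write M_i for p''(x_i). With h_i = 2, 2 and divided differences Δ_i = 2, -11/2, the continuity of p' gives the tridiagonal system
  2·M_0 + 8·M_1 + 2·M_2 = 6(Δ_1 - Δ_0) = -45
Clamped end conditions give two more equations: 2h_0·M_0 + h_0·M_1 = 6(Δ_0 - p'(-1)) = 36 and h_1·M_1 + 2h_1·M_2 = 6(p'(3) - Δ_1) = 63.
Solving the tridiagonal system: M_0 = 135/8, M_1 = -63/4, M_2 = 189/8.

-15.7500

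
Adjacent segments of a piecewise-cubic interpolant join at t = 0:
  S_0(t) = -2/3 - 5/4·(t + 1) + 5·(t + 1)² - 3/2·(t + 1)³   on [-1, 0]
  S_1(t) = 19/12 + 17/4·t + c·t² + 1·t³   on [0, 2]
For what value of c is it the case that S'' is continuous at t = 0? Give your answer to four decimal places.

0.5000

S_0''(t) = 10 - 9·(t + 1), so S_0''(0) = 1. On the right, S_1''(0) = 2c, so c = 1/2.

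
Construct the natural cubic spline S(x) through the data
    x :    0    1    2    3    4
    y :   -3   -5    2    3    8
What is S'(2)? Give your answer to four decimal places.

4.6250

Write m_i for S''(x_i). With h_i = 1, 1, 1, 1 and divided differences Δ_i = -2, 7, 1, 5, the continuity of S' gives the tridiagonal system
  1·m_0 + 4·m_1 + 1·m_2 = 6(Δ_1 - Δ_0) = 54
  1·m_1 + 4·m_2 + 1·m_3 = 6(Δ_2 - Δ_1) = -36
  1·m_2 + 4·m_3 + 1·m_4 = 6(Δ_3 - Δ_2) = 24
Natural end conditions: m_0 = m_4 = 0.
Solving the tridiagonal system: m_0 = 0, m_1 = 489/28, m_2 = -111/7, m_3 = 279/28, m_4 = 0.
On [2, 3], S'(x) = b_2 + 2c_2·(x - 2) + 3d_2·(x - 2)² with b_2 = Δ_2 - h_2(2m_2 + m_3)/6 = 37/8, c_2 = m_2/2 = -111/14, d_2 = (m_3 - m_2)/(6h_2) = 241/56. So S'(2) = 37/8.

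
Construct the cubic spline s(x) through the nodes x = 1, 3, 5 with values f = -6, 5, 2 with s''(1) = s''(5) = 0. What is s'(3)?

2

Put M_i = s'' at the i-th knot. Here h = (2, 2) and Δ = (11/2, -3/2), so the interior equations h_(i-1)·M_(i-1) + 2(h_(i-1)+h_i)·M_i + h_i·M_(i+1) = 6(Δ_i − Δ_(i-1)) read
  2·M_0 + 8·M_1 + 2·M_2 = 6(Δ_1 - Δ_0) = -42
Natural end conditions: M_0 = M_2 = 0.
Hence M_0 = 0, M_1 = -21/4, M_2 = 0.
On [3, 5], s'(x) = b_1 + 2c_1·(x - 3) + 3d_1·(x - 3)² with b_1 = Δ_1 - h_1(2M_1 + M_2)/6 = 2, c_1 = M_1/2 = -21/8, d_1 = (M_2 - M_1)/(6h_1) = 7/16. So s'(3) = 2.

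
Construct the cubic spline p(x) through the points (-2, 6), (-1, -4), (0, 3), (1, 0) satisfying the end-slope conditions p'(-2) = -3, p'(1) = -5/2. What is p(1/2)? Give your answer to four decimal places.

With m_i denoting the second derivative at x_i, h_i = 1, 1, 1, and Δ_i = (y_(i+1) − y_i)/h_i = -10, 7, -3:
  1·m_0 + 4·m_1 + 1·m_2 = 6(Δ_1 - Δ_0) = 102
  1·m_1 + 4·m_2 + 1·m_3 = 6(Δ_2 - Δ_1) = -60
Clamped end conditions give two more equations: 2h_0·m_0 + h_0·m_1 = 6(Δ_0 - p'(-2)) = -42 and h_2·m_2 + 2h_2·m_3 = 6(p'(1) - Δ_2) = 3.
Solving the tridiagonal system: m_0 = -643/15, m_1 = 656/15, m_2 = -451/15, m_3 = 248/15.
On [0, 1], p(x) = 3 + 64/15·x - 451/30·x² + 233/30·x³.
With x = 1/2: p(1/2) = 563/240.

2.3458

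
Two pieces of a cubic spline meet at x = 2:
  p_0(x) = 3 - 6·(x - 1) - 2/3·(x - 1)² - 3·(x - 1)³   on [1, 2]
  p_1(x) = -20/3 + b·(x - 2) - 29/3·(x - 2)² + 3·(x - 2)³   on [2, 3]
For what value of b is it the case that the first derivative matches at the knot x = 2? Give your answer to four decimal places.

p_0'(x) = -6 - 4/3·(x - 1) - 9·(x - 1)², so p_0'(2) = -49/3. On the right, p_1'(2) = b, so b = -49/3.

-16.3333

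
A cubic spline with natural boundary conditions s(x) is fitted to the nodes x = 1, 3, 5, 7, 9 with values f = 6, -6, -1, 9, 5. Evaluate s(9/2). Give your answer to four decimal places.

-3.5734

With M_i denoting the second derivative at x_i, h_i = 2, 2, 2, 2, and Δ_i = (y_(i+1) − y_i)/h_i = -6, 5/2, 5, -2:
  2·M_0 + 8·M_1 + 2·M_2 = 6(Δ_1 - Δ_0) = 51
  2·M_1 + 8·M_2 + 2·M_3 = 6(Δ_2 - Δ_1) = 15
  2·M_2 + 8·M_3 + 2·M_4 = 6(Δ_3 - Δ_2) = -42
Natural end conditions: M_0 = M_4 = 0.
Hence M_0 = 0, M_1 = 663/112, M_2 = 51/28, M_3 = -639/112, M_4 = 0.
On [3, 5], s(x) = -6 - 115/56·(x - 3) + 663/224·(x - 3)² - 153/448·(x - 3)³.
With (x - 3) = 3/2: s(9/2) = -12807/3584.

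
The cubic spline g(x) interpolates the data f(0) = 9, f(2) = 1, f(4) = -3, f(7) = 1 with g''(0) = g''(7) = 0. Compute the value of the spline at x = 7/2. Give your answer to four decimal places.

With M_i denoting the second derivative at x_i, h_i = 2, 2, 3, and Δ_i = (y_(i+1) − y_i)/h_i = -4, -2, 4/3:
  2·M_0 + 8·M_1 + 2·M_2 = 6(Δ_1 - Δ_0) = 12
  2·M_1 + 10·M_2 + 3·M_3 = 6(Δ_2 - Δ_1) = 20
Natural end conditions: M_0 = M_3 = 0.
Hence M_0 = 0, M_1 = 20/19, M_2 = 34/19, M_3 = 0.
On [2, 4], g(x) = 1 - 188/57·(x - 2) + 10/19·(x - 2)² + 7/114·(x - 2)³.
With (x - 2) = 3/2: g(7/2) = -777/304.

-2.5559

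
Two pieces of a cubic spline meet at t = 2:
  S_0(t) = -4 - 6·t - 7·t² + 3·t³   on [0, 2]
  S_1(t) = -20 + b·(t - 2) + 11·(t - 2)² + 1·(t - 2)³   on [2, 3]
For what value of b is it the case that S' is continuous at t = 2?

S_0'(t) = -6 - 14·t + 9·t², so S_0'(2) = 2. On the right, S_1'(2) = b, so b = 2.

2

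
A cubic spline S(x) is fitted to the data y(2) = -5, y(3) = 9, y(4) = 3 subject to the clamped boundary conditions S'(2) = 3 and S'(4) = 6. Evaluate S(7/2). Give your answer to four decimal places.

5.7188

Let M_i = S''(x_i). Step sizes h_i = 1, 1; slopes of the chords Δ_i = (y_(i+1) - y_i)/h_i = 14, -6.
  1·M_0 + 4·M_1 + 1·M_2 = 6(Δ_1 - Δ_0) = -120
Clamped end conditions give two more equations: 2h_0·M_0 + h_0·M_1 = 6(Δ_0 - S'(2)) = 66 and h_1·M_1 + 2h_1·M_2 = 6(S'(4) - Δ_1) = 72.
Solving: M_0 = 129/2, M_1 = -63, M_2 = 135/2.
On [3, 4], S(x) = 9 + 15/4·(x - 3) - 63/2·(x - 3)² + 87/4·(x - 3)³.
With (x - 3) = 1/2: S(7/2) = 183/32.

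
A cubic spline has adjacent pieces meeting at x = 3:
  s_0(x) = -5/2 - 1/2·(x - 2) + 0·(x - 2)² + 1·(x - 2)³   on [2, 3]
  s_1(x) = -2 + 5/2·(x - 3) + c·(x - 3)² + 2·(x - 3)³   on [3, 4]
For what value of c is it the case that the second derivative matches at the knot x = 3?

s_0''(x) = 0 + 6·(x - 2), so s_0''(3) = 6. On the right, s_1''(3) = 2c, so c = 3.

3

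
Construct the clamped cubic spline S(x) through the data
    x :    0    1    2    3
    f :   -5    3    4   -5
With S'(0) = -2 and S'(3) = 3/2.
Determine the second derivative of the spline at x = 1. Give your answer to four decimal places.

-14.2667

Write m_i for S''(x_i). With h_i = 1, 1, 1 and divided differences Δ_i = 8, 1, -9, the continuity of S' gives the tridiagonal system
  1·m_0 + 4·m_1 + 1·m_2 = 6(Δ_1 - Δ_0) = -42
  1·m_1 + 4·m_2 + 1·m_3 = 6(Δ_2 - Δ_1) = -60
Clamped end conditions give two more equations: 2h_0·m_0 + h_0·m_1 = 6(Δ_0 - S'(0)) = 60 and h_2·m_2 + 2h_2·m_3 = 6(S'(3) - Δ_2) = 63.
Solving: m_0 = 557/15, m_1 = -214/15, m_2 = -331/15, m_3 = 638/15.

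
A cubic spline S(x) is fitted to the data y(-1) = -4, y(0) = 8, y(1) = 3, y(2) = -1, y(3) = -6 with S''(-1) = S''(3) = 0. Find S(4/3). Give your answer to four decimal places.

Put σ_i = S'' at the i-th knot. Here h = (1, 1, 1, 1) and Δ = (12, -5, -4, -5), so the interior equations h_(i-1)·σ_(i-1) + 2(h_(i-1)+h_i)·σ_i + h_i·σ_(i+1) = 6(Δ_i − Δ_(i-1)) read
  1·σ_0 + 4·σ_1 + 1·σ_2 = 6(Δ_1 - Δ_0) = -102
  1·σ_1 + 4·σ_2 + 1·σ_3 = 6(Δ_2 - Δ_1) = 6
  1·σ_2 + 4·σ_3 + 1·σ_4 = 6(Δ_3 - Δ_2) = -6
Natural end conditions: σ_0 = σ_4 = 0.
Forward elimination and back-substitution give σ_0 = 0, σ_1 = -195/7, σ_2 = 66/7, σ_3 = -27/7, σ_4 = 0.
On [1, 2], S(x) = 3 - 13/2·(x - 1) + 33/7·(x - 1)² - 31/14·(x - 1)³.
With (x - 1) = 1/3: S(4/3) = 241/189.

1.2751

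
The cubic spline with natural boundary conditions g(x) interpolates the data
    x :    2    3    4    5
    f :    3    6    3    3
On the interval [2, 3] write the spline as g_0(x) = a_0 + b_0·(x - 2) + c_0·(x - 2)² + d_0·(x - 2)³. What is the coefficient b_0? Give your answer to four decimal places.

4.8000

Write M_i for g''(x_i). With h_i = 1, 1, 1 and divided differences Δ_i = 3, -3, 0, the continuity of g' gives the tridiagonal system
  1·M_0 + 4·M_1 + 1·M_2 = 6(Δ_1 - Δ_0) = -36
  1·M_1 + 4·M_2 + 1·M_3 = 6(Δ_2 - Δ_1) = 18
Natural end conditions: M_0 = M_3 = 0.
Solving: M_0 = 0, M_1 = -54/5, M_2 = 36/5, M_3 = 0.
On [2, 3], with g_0(x) = a_0 + b_0·(x - 2) + c_0·(x - 2)² + d_0·(x - 2)³: c_0 = M_0/2 = 0, d_0 = (M_1 - M_0)/(6h_0) = -9/5, b_0 = Δ_0 - h_0(2M_0 + M_1)/6 = 24/5.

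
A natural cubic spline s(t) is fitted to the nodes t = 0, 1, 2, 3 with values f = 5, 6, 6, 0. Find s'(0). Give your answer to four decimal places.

0.8667

With m_i denoting the second derivative at x_i, h_i = 1, 1, 1, and Δ_i = (y_(i+1) − y_i)/h_i = 1, 0, -6:
  1·m_0 + 4·m_1 + 1·m_2 = 6(Δ_1 - Δ_0) = -6
  1·m_1 + 4·m_2 + 1·m_3 = 6(Δ_2 - Δ_1) = -36
Natural end conditions: m_0 = m_3 = 0.
Hence m_0 = 0, m_1 = 4/5, m_2 = -46/5, m_3 = 0.
On [0, 1], s'(t) = b_0 + 2c_0·t + 3d_0·t² with b_0 = Δ_0 - h_0(2m_0 + m_1)/6 = 13/15, c_0 = m_0/2 = 0, d_0 = (m_1 - m_0)/(6h_0) = 2/15. So s'(0) = 13/15.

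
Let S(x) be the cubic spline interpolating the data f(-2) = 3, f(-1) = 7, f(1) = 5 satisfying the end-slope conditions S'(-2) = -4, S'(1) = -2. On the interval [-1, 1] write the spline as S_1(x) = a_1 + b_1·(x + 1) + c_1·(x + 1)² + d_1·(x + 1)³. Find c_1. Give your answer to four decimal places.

-5.6667

Put M_i = S'' at the i-th knot. Here h = (1, 2) and Δ = (4, -1), so the interior equations h_(i-1)·M_(i-1) + 2(h_(i-1)+h_i)·M_i + h_i·M_(i+1) = 6(Δ_i − Δ_(i-1)) read
  1·M_0 + 6·M_1 + 2·M_2 = 6(Δ_1 - Δ_0) = -30
Clamped end conditions give two more equations: 2h_0·M_0 + h_0·M_1 = 6(Δ_0 - S'(-2)) = 48 and h_1·M_1 + 2h_1·M_2 = 6(S'(1) - Δ_1) = -6.
Hence M_0 = 89/3, M_1 = -34/3, M_2 = 25/6.
On [-1, 1], with S_1(x) = a_1 + b_1·(x + 1) + c_1·(x + 1)² + d_1·(x + 1)³: c_1 = M_1/2 = -17/3, d_1 = (M_2 - M_1)/(6h_1) = 31/24, b_1 = Δ_1 - h_1(2M_1 + M_2)/6 = 31/6.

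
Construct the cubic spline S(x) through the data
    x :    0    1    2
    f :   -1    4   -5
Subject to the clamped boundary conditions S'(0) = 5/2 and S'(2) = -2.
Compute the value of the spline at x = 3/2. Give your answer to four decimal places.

-0.6406

Put M_i = S'' at the i-th knot. Here h = (1, 1) and Δ = (5, -9), so the interior equations h_(i-1)·M_(i-1) + 2(h_(i-1)+h_i)·M_i + h_i·M_(i+1) = 6(Δ_i − Δ_(i-1)) read
  1·M_0 + 4·M_1 + 1·M_2 = 6(Δ_1 - Δ_0) = -84
Clamped end conditions give two more equations: 2h_0·M_0 + h_0·M_1 = 6(Δ_0 - S'(0)) = 15 and h_1·M_1 + 2h_1·M_2 = 6(S'(2) - Δ_1) = 42.
Solving the tridiagonal system: M_0 = 105/4, M_1 = -75/2, M_2 = 159/4.
On [1, 2], S(x) = 4 - 25/8·(x - 1) - 75/4·(x - 1)² + 103/8·(x - 1)³.
With (x - 1) = 1/2: S(3/2) = -41/64.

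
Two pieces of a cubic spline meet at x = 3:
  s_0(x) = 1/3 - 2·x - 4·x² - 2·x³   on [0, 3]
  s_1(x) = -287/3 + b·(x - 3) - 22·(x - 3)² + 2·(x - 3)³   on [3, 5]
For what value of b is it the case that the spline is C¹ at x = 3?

s_0'(x) = -2 - 8·x - 6·x², so s_0'(3) = -80. On the right, s_1'(3) = b, so b = -80.

-80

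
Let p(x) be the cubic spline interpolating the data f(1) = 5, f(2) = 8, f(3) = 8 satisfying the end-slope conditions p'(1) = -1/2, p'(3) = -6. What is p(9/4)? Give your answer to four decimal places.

8.8262

Let M_i = p''(x_i). Step sizes h_i = 1, 1; slopes of the chords Δ_i = (y_(i+1) - y_i)/h_i = 3, 0.
  1·M_0 + 4·M_1 + 1·M_2 = 6(Δ_1 - Δ_0) = -18
Clamped end conditions give two more equations: 2h_0·M_0 + h_0·M_1 = 6(Δ_0 - p'(1)) = 21 and h_1·M_1 + 2h_1·M_2 = 6(p'(3) - Δ_1) = -36.
Hence M_0 = 49/4, M_1 = -7/2, M_2 = -65/4.
On [2, 3], p(x) = 8 + 31/8·(x - 2) - 7/4·(x - 2)² - 17/8·(x - 2)³.
With (x - 2) = 1/4: p(9/4) = 4519/512.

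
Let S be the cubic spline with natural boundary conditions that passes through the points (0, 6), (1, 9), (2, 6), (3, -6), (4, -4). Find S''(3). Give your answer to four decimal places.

Put M_i = S'' at the i-th knot. Here h = (1, 1, 1, 1) and Δ = (3, -3, -12, 2), so the interior equations h_(i-1)·M_(i-1) + 2(h_(i-1)+h_i)·M_i + h_i·M_(i+1) = 6(Δ_i − Δ_(i-1)) read
  1·M_0 + 4·M_1 + 1·M_2 = 6(Δ_1 - Δ_0) = -36
  1·M_1 + 4·M_2 + 1·M_3 = 6(Δ_2 - Δ_1) = -54
  1·M_2 + 4·M_3 + 1·M_4 = 6(Δ_3 - Δ_2) = 84
Natural end conditions: M_0 = M_4 = 0.
Solving: M_0 = 0, M_1 = -30/7, M_2 = -132/7, M_3 = 180/7, M_4 = 0.

25.7143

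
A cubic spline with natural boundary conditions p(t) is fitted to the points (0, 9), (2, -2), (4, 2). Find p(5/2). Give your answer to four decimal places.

-2.2305

With M_i denoting the second derivative at x_i, h_i = 2, 2, and Δ_i = (y_(i+1) − y_i)/h_i = -11/2, 2:
  2·M_0 + 8·M_1 + 2·M_2 = 6(Δ_1 - Δ_0) = 45
Natural end conditions: M_0 = M_2 = 0.
Forward elimination and back-substitution give M_0 = 0, M_1 = 45/8, M_2 = 0.
On [2, 4], p(t) = -2 - 7/4·(t - 2) + 45/16·(t - 2)² - 15/32·(t - 2)³.
With (t - 2) = 1/2: p(5/2) = -571/256.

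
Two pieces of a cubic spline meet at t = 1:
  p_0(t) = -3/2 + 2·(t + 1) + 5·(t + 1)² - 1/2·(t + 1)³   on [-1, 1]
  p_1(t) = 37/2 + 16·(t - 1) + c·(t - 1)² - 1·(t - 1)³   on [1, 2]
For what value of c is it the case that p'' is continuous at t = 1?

p_0''(t) = 10 - 3·(t + 1), so p_0''(1) = 4. On the right, p_1''(1) = 2c, so c = 2.

2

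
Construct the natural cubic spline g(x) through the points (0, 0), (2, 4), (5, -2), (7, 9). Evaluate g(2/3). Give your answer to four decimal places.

2.1473

Let m_i = g''(x_i). Step sizes h_i = 2, 3, 2; slopes of the chords Δ_i = (y_(i+1) - y_i)/h_i = 2, -2, 11/2.
  2·m_0 + 10·m_1 + 3·m_2 = 6(Δ_1 - Δ_0) = -24
  3·m_1 + 10·m_2 + 2·m_3 = 6(Δ_2 - Δ_1) = 45
Natural end conditions: m_0 = m_3 = 0.
Forward elimination and back-substitution give m_0 = 0, m_1 = -375/91, m_2 = 522/91, m_3 = 0.
On [0, 2], g(x) = 0 + 307/91·x + 0·x² - 125/364·x³.
With x = 2/3: g(2/3) = 5276/2457.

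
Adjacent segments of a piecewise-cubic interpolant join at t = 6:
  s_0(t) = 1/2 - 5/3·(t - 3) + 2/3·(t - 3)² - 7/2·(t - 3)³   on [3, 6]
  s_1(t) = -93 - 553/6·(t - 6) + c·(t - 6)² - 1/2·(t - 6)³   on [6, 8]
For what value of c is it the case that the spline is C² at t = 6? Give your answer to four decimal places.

-30.8333

s_0''(t) = 4/3 - 21·(t - 3), so s_0''(6) = -185/3. On the right, s_1''(6) = 2c, so c = -185/6.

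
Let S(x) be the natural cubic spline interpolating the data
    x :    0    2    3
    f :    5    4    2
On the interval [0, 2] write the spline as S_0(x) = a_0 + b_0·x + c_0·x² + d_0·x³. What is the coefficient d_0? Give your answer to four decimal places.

-0.1250

Put M_i = S'' at the i-th knot. Here h = (2, 1) and Δ = (-1/2, -2), so the interior equations h_(i-1)·M_(i-1) + 2(h_(i-1)+h_i)·M_i + h_i·M_(i+1) = 6(Δ_i − Δ_(i-1)) read
  2·M_0 + 6·M_1 + 1·M_2 = 6(Δ_1 - Δ_0) = -9
Natural end conditions: M_0 = M_2 = 0.
Hence M_0 = 0, M_1 = -3/2, M_2 = 0.
On [0, 2], with S_0(x) = a_0 + b_0·x + c_0·x² + d_0·x³: c_0 = M_0/2 = 0, d_0 = (M_1 - M_0)/(6h_0) = -1/8, b_0 = Δ_0 - h_0(2M_0 + M_1)/6 = 0.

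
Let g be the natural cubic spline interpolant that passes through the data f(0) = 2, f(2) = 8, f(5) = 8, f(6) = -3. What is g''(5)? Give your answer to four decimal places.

-8.5352

Let M_i = g''(x_i). Step sizes h_i = 2, 3, 1; slopes of the chords Δ_i = (y_(i+1) - y_i)/h_i = 3, 0, -11.
  2·M_0 + 10·M_1 + 3·M_2 = 6(Δ_1 - Δ_0) = -18
  3·M_1 + 8·M_2 + 1·M_3 = 6(Δ_2 - Δ_1) = -66
Natural end conditions: M_0 = M_3 = 0.
Hence M_0 = 0, M_1 = 54/71, M_2 = -606/71, M_3 = 0.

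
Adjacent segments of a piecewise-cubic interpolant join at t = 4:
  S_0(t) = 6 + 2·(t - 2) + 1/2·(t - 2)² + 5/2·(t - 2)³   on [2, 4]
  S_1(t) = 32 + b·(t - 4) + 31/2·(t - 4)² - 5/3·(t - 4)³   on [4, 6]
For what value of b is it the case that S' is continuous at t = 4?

S_0'(t) = 2 + 1·(t - 2) + 15/2·(t - 2)², so S_0'(4) = 34. On the right, S_1'(4) = b, so b = 34.

34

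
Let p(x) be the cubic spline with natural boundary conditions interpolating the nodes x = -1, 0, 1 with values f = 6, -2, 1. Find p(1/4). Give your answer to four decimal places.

Write σ_i for p''(x_i). With h_i = 1, 1 and divided differences Δ_i = -8, 3, the continuity of p' gives the tridiagonal system
  1·σ_0 + 4·σ_1 + 1·σ_2 = 6(Δ_1 - Δ_0) = 66
Natural end conditions: σ_0 = σ_2 = 0.
Solving the tridiagonal system: σ_0 = 0, σ_1 = 33/2, σ_2 = 0.
On [0, 1], p(x) = -2 - 5/2·x + 33/4·x² - 11/4·x³.
With x = 1/4: p(1/4) = -551/256.

-2.1523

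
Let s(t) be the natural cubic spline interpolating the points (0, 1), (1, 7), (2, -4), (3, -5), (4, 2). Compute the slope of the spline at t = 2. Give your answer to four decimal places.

-9.1250

With σ_i denoting the second derivative at x_i, h_i = 1, 1, 1, 1, and Δ_i = (y_(i+1) − y_i)/h_i = 6, -11, -1, 7:
  1·σ_0 + 4·σ_1 + 1·σ_2 = 6(Δ_1 - Δ_0) = -102
  1·σ_1 + 4·σ_2 + 1·σ_3 = 6(Δ_2 - Δ_1) = 60
  1·σ_2 + 4·σ_3 + 1·σ_4 = 6(Δ_3 - Δ_2) = 48
Natural end conditions: σ_0 = σ_4 = 0.
Solving: σ_0 = 0, σ_1 = -123/4, σ_2 = 21, σ_3 = 27/4, σ_4 = 0.
On [2, 3], s'(t) = b_2 + 2c_2·(t - 2) + 3d_2·(t - 2)² with b_2 = Δ_2 - h_2(2σ_2 + σ_3)/6 = -73/8, c_2 = σ_2/2 = 21/2, d_2 = (σ_3 - σ_2)/(6h_2) = -19/8. So s'(2) = -73/8.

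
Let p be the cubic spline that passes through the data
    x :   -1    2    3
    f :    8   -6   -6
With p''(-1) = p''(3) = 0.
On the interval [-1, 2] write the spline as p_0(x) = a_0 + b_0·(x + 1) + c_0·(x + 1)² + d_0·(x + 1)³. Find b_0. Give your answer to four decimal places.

-6.4167

Put M_i = p'' at the i-th knot. Here h = (3, 1) and Δ = (-14/3, 0), so the interior equations h_(i-1)·M_(i-1) + 2(h_(i-1)+h_i)·M_i + h_i·M_(i+1) = 6(Δ_i − Δ_(i-1)) read
  3·M_0 + 8·M_1 + 1·M_2 = 6(Δ_1 - Δ_0) = 28
Natural end conditions: M_0 = M_2 = 0.
Solving the tridiagonal system: M_0 = 0, M_1 = 7/2, M_2 = 0.
On [-1, 2], with p_0(x) = a_0 + b_0·(x + 1) + c_0·(x + 1)² + d_0·(x + 1)³: c_0 = M_0/2 = 0, d_0 = (M_1 - M_0)/(6h_0) = 7/36, b_0 = Δ_0 - h_0(2M_0 + M_1)/6 = -77/12.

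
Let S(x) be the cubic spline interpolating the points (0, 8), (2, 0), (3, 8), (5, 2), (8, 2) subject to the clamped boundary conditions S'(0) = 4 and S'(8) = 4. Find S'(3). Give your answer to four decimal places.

Put M_i = S'' at the i-th knot. Here h = (2, 1, 2, 3) and Δ = (-4, 8, -3, 0), so the interior equations h_(i-1)·M_(i-1) + 2(h_(i-1)+h_i)·M_i + h_i·M_(i+1) = 6(Δ_i − Δ_(i-1)) read
  2·M_0 + 6·M_1 + 1·M_2 = 6(Δ_1 - Δ_0) = 72
  1·M_1 + 6·M_2 + 2·M_3 = 6(Δ_2 - Δ_1) = -66
  2·M_2 + 10·M_3 + 3·M_4 = 6(Δ_3 - Δ_2) = 18
Clamped end conditions give two more equations: 2h_0·M_0 + h_0·M_1 = 6(Δ_0 - S'(0)) = -48 and h_3·M_3 + 2h_3·M_4 = 6(S'(8) - Δ_3) = 24.
Forward elimination and back-substitution give M_0 = -3507/151, M_1 = 3390/151, M_2 = -2454/151, M_3 = 684/151, M_4 = 262/151.
On [3, 5], S'(x) = b_2 + 2c_2·(x - 3) + 3d_2·(x - 3)² with b_2 = Δ_2 - h_2(2M_2 + M_3)/6 = 955/151, c_2 = M_2/2 = -1227/151, d_2 = (M_3 - M_2)/(6h_2) = 523/302. So S'(3) = 955/151.

6.3245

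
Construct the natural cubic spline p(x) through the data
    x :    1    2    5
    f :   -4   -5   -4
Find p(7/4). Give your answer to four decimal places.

Put m_i = p'' at the i-th knot. Here h = (1, 3) and Δ = (-1, 1/3), so the interior equations h_(i-1)·m_(i-1) + 2(h_(i-1)+h_i)·m_i + h_i·m_(i+1) = 6(Δ_i − Δ_(i-1)) read
  1·m_0 + 8·m_1 + 3·m_2 = 6(Δ_1 - Δ_0) = 8
Natural end conditions: m_0 = m_2 = 0.
Forward elimination and back-substitution give m_0 = 0, m_1 = 1, m_2 = 0.
On [1, 2], p(x) = -4 - 7/6·(x - 1) + 0·(x - 1)² + 1/6·(x - 1)³.
With (x - 1) = 3/4: p(7/4) = -615/128.

-4.8047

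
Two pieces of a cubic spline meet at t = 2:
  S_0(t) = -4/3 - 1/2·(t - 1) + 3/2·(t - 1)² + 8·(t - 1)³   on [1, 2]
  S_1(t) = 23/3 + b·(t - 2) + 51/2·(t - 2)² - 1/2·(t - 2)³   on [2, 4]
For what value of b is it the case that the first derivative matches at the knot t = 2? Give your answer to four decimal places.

26.5000

S_0'(t) = -1/2 + 3·(t - 1) + 24·(t - 1)², so S_0'(2) = 53/2. On the right, S_1'(2) = b, so b = 53/2.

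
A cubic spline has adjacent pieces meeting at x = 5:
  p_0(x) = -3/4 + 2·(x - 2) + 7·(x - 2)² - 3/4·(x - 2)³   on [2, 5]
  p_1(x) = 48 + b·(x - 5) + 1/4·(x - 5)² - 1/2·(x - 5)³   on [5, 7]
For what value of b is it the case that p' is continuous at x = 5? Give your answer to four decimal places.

23.7500

p_0'(x) = 2 + 14·(x - 2) - 9/4·(x - 2)², so p_0'(5) = 95/4. On the right, p_1'(5) = b, so b = 95/4.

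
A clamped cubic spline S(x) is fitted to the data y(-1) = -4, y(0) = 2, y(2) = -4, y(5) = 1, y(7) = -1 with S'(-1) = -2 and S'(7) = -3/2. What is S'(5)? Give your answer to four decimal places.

With M_i denoting the second derivative at x_i, h_i = 1, 2, 3, 2, and Δ_i = (y_(i+1) − y_i)/h_i = 6, -3, 5/3, -1:
  1·M_0 + 6·M_1 + 2·M_2 = 6(Δ_1 - Δ_0) = -54
  2·M_1 + 10·M_2 + 3·M_3 = 6(Δ_2 - Δ_1) = 28
  3·M_2 + 10·M_3 + 2·M_4 = 6(Δ_3 - Δ_2) = -16
Clamped end conditions give two more equations: 2h_0·M_0 + h_0·M_1 = 6(Δ_0 - S'(-1)) = 48 and h_3·M_3 + 2h_3·M_4 = 6(S'(7) - Δ_3) = -3.
Solving the tridiagonal system: M_0 = 1265/39, M_1 = -658/39, M_2 = 577/78, M_3 = -53/13, M_4 = 67/52.
On [5, 7], S'(x) = b_3 + 2c_3·(x - 5) + 3d_3·(x - 5)² with b_3 = Δ_3 - h_3(2M_3 + M_4)/6 = 67/52, c_3 = M_3/2 = -53/26, d_3 = (M_4 - M_3)/(6h_3) = 93/208. So S'(5) = 67/52.

1.2885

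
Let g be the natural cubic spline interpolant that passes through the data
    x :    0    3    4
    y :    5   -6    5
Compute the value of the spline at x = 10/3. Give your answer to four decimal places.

With σ_i denoting the second derivative at x_i, h_i = 3, 1, and Δ_i = (y_(i+1) − y_i)/h_i = -11/3, 11:
  3·σ_0 + 8·σ_1 + 1·σ_2 = 6(Δ_1 - Δ_0) = 88
Natural end conditions: σ_0 = σ_2 = 0.
Solving the tridiagonal system: σ_0 = 0, σ_1 = 11, σ_2 = 0.
On [3, 4], g(x) = -6 + 22/3·(x - 3) + 11/2·(x - 3)² - 11/6·(x - 3)³.
With (x - 3) = 1/3: g(10/3) = -244/81.

-3.0123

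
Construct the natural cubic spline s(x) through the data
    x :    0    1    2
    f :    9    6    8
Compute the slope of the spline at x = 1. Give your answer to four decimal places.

-0.5000

With M_i denoting the second derivative at x_i, h_i = 1, 1, and Δ_i = (y_(i+1) − y_i)/h_i = -3, 2:
  1·M_0 + 4·M_1 + 1·M_2 = 6(Δ_1 - Δ_0) = 30
Natural end conditions: M_0 = M_2 = 0.
Solving: M_0 = 0, M_1 = 15/2, M_2 = 0.
On [1, 2], s'(x) = b_1 + 2c_1·(x - 1) + 3d_1·(x - 1)² with b_1 = Δ_1 - h_1(2M_1 + M_2)/6 = -1/2, c_1 = M_1/2 = 15/4, d_1 = (M_2 - M_1)/(6h_1) = -5/4. So s'(1) = -1/2.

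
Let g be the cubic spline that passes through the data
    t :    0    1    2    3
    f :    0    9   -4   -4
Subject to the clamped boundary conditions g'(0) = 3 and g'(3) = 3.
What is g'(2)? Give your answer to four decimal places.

-10.2000

Write m_i for g''(x_i). With h_i = 1, 1, 1 and divided differences Δ_i = 9, -13, 0, the continuity of g' gives the tridiagonal system
  1·m_0 + 4·m_1 + 1·m_2 = 6(Δ_1 - Δ_0) = -132
  1·m_1 + 4·m_2 + 1·m_3 = 6(Δ_2 - Δ_1) = 78
Clamped end conditions give two more equations: 2h_0·m_0 + h_0·m_1 = 6(Δ_0 - g'(0)) = 36 and h_2·m_2 + 2h_2·m_3 = 6(g'(3) - Δ_2) = 18.
Solving the tridiagonal system: m_0 = 222/5, m_1 = -264/5, m_2 = 174/5, m_3 = -42/5.
On [2, 3], g'(t) = b_2 + 2c_2·(t - 2) + 3d_2·(t - 2)² with b_2 = Δ_2 - h_2(2m_2 + m_3)/6 = -51/5, c_2 = m_2/2 = 87/5, d_2 = (m_3 - m_2)/(6h_2) = -36/5. So g'(2) = -51/5.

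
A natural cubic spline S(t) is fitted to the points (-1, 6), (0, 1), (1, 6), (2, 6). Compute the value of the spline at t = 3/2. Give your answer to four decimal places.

Put m_i = S'' at the i-th knot. Here h = (1, 1, 1) and Δ = (-5, 5, 0), so the interior equations h_(i-1)·m_(i-1) + 2(h_(i-1)+h_i)·m_i + h_i·m_(i+1) = 6(Δ_i − Δ_(i-1)) read
  1·m_0 + 4·m_1 + 1·m_2 = 6(Δ_1 - Δ_0) = 60
  1·m_1 + 4·m_2 + 1·m_3 = 6(Δ_2 - Δ_1) = -30
Natural end conditions: m_0 = m_3 = 0.
Solving the tridiagonal system: m_0 = 0, m_1 = 18, m_2 = -12, m_3 = 0.
On [1, 2], S(t) = 6 + 4·(t - 1) - 6·(t - 1)² + 2·(t - 1)³.
With (t - 1) = 1/2: S(3/2) = 27/4.

6.7500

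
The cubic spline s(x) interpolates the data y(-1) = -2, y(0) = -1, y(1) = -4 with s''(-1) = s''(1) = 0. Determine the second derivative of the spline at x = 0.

-6

Put σ_i = s'' at the i-th knot. Here h = (1, 1) and Δ = (1, -3), so the interior equations h_(i-1)·σ_(i-1) + 2(h_(i-1)+h_i)·σ_i + h_i·σ_(i+1) = 6(Δ_i − Δ_(i-1)) read
  1·σ_0 + 4·σ_1 + 1·σ_2 = 6(Δ_1 - Δ_0) = -24
Natural end conditions: σ_0 = σ_2 = 0.
Forward elimination and back-substitution give σ_0 = 0, σ_1 = -6, σ_2 = 0.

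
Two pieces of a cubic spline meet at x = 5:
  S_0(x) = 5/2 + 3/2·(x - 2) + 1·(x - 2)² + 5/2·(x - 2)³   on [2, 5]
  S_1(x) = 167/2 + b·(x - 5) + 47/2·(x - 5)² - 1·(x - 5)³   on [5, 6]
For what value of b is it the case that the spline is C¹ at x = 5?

75

S_0'(x) = 3/2 + 2·(x - 2) + 15/2·(x - 2)², so S_0'(5) = 75. On the right, S_1'(5) = b, so b = 75.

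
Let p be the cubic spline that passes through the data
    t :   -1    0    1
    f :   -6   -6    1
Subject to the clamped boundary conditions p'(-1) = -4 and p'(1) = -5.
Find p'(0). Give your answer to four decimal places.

7.5000

Let m_i = p''(x_i). Step sizes h_i = 1, 1; slopes of the chords Δ_i = (y_(i+1) - y_i)/h_i = 0, 7.
  1·m_0 + 4·m_1 + 1·m_2 = 6(Δ_1 - Δ_0) = 42
Clamped end conditions give two more equations: 2h_0·m_0 + h_0·m_1 = 6(Δ_0 - p'(-1)) = 24 and h_1·m_1 + 2h_1·m_2 = 6(p'(1) - Δ_1) = -72.
Solving the tridiagonal system: m_0 = 1, m_1 = 22, m_2 = -47.
On [0, 1], p'(t) = b_1 + 2c_1·t + 3d_1·t² with b_1 = Δ_1 - h_1(2m_1 + m_2)/6 = 15/2, c_1 = m_1/2 = 11, d_1 = (m_2 - m_1)/(6h_1) = -23/2. So p'(0) = 15/2.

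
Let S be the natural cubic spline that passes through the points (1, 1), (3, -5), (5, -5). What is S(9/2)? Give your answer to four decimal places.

Let M_i = S''(x_i). Step sizes h_i = 2, 2; slopes of the chords Δ_i = (y_(i+1) - y_i)/h_i = -3, 0.
  2·M_0 + 8·M_1 + 2·M_2 = 6(Δ_1 - Δ_0) = 18
Natural end conditions: M_0 = M_2 = 0.
Forward elimination and back-substitution give M_0 = 0, M_1 = 9/4, M_2 = 0.
On [3, 5], S(t) = -5 - 3/2·(t - 3) + 9/8·(t - 3)² - 3/16·(t - 3)³.
With (t - 3) = 3/2: S(9/2) = -685/128.

-5.3516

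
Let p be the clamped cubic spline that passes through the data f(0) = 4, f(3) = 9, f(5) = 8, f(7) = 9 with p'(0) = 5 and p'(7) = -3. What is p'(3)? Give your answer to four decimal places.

-0.7297

Write M_i for p''(x_i). With h_i = 3, 2, 2 and divided differences Δ_i = 5/3, -1/2, 1/2, the continuity of p' gives the tridiagonal system
  3·M_0 + 10·M_1 + 2·M_2 = 6(Δ_1 - Δ_0) = -13
  2·M_1 + 8·M_2 + 2·M_3 = 6(Δ_2 - Δ_1) = 6
Clamped end conditions give two more equations: 2h_0·M_0 + h_0·M_1 = 6(Δ_0 - p'(0)) = -20 and h_2·M_2 + 2h_2·M_3 = 6(p'(7) - Δ_2) = -21.
Hence M_0 = -316/111, M_1 = -36/37, M_2 = 195/74, M_3 = -243/37.
On [3, 5], p'(x) = b_1 + 2c_1·(x - 3) + 3d_1·(x - 3)² with b_1 = Δ_1 - h_1(2M_1 + M_2)/6 = -27/37, c_1 = M_1/2 = -18/37, d_1 = (M_2 - M_1)/(6h_1) = 89/296. So p'(3) = -27/37.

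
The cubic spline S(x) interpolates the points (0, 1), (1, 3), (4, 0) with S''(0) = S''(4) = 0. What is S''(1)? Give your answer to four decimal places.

Write m_i for S''(x_i). With h_i = 1, 3 and divided differences Δ_i = 2, -1, the continuity of S' gives the tridiagonal system
  1·m_0 + 8·m_1 + 3·m_2 = 6(Δ_1 - Δ_0) = -18
Natural end conditions: m_0 = m_2 = 0.
Forward elimination and back-substitution give m_0 = 0, m_1 = -9/4, m_2 = 0.

-2.2500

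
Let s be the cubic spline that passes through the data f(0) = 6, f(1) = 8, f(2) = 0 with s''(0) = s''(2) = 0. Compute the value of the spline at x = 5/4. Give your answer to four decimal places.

6.8203

With m_i denoting the second derivative at x_i, h_i = 1, 1, and Δ_i = (y_(i+1) − y_i)/h_i = 2, -8:
  1·m_0 + 4·m_1 + 1·m_2 = 6(Δ_1 - Δ_0) = -60
Natural end conditions: m_0 = m_2 = 0.
Forward elimination and back-substitution give m_0 = 0, m_1 = -15, m_2 = 0.
On [1, 2], s(x) = 8 - 3·(x - 1) - 15/2·(x - 1)² + 5/2·(x - 1)³.
With (x - 1) = 1/4: s(5/4) = 873/128.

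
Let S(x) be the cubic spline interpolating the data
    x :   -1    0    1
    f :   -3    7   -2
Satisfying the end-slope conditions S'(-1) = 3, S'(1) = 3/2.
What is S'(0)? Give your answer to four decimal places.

-0.3750

Let σ_i = S''(x_i). Step sizes h_i = 1, 1; slopes of the chords Δ_i = (y_(i+1) - y_i)/h_i = 10, -9.
  1·σ_0 + 4·σ_1 + 1·σ_2 = 6(Δ_1 - Δ_0) = -114
Clamped end conditions give two more equations: 2h_0·σ_0 + h_0·σ_1 = 6(Δ_0 - S'(-1)) = 42 and h_1·σ_1 + 2h_1·σ_2 = 6(S'(1) - Δ_1) = 63.
Solving: σ_0 = 195/4, σ_1 = -111/2, σ_2 = 237/4.
On [0, 1], S'(x) = b_1 + 2c_1·x + 3d_1·x² with b_1 = Δ_1 - h_1(2σ_1 + σ_2)/6 = -3/8, c_1 = σ_1/2 = -111/4, d_1 = (σ_2 - σ_1)/(6h_1) = 153/8. So S'(0) = -3/8.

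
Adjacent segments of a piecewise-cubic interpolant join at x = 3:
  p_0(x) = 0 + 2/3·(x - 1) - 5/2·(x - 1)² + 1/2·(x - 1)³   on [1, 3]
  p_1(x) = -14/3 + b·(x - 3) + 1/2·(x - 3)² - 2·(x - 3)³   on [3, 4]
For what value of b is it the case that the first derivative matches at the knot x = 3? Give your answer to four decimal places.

-3.3333

p_0'(x) = 2/3 - 5·(x - 1) + 3/2·(x - 1)², so p_0'(3) = -10/3. On the right, p_1'(3) = b, so b = -10/3.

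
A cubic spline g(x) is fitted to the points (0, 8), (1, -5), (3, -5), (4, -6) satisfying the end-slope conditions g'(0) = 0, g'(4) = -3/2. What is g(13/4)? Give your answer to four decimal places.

-4.8449

Put M_i = g'' at the i-th knot. Here h = (1, 2, 1) and Δ = (-13, 0, -1), so the interior equations h_(i-1)·M_(i-1) + 2(h_(i-1)+h_i)·M_i + h_i·M_(i+1) = 6(Δ_i − Δ_(i-1)) read
  1·M_0 + 6·M_1 + 2·M_2 = 6(Δ_1 - Δ_0) = 78
  2·M_1 + 6·M_2 + 1·M_3 = 6(Δ_2 - Δ_1) = -6
Clamped end conditions give two more equations: 2h_0·M_0 + h_0·M_1 = 6(Δ_0 - g'(0)) = -78 and h_2·M_2 + 2h_2·M_3 = 6(g'(4) - Δ_2) = -3.
Forward elimination and back-substitution give M_0 = -360/7, M_1 = 174/7, M_2 = -69/7, M_3 = 24/7.
On [3, 4], g(x) = -5 + 12/7·(x - 3) - 69/14·(x - 3)² + 31/14·(x - 3)³.
With (x - 3) = 1/4: g(13/4) = -4341/896.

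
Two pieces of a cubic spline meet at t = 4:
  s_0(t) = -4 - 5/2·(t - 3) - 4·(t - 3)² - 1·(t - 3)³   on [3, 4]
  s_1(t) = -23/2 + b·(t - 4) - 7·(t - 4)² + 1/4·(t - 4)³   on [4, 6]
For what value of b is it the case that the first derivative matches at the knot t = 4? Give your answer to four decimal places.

s_0'(t) = -5/2 - 8·(t - 3) - 3·(t - 3)², so s_0'(4) = -27/2. On the right, s_1'(4) = b, so b = -27/2.

-13.5000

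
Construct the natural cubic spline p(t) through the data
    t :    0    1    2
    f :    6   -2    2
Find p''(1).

With M_i denoting the second derivative at x_i, h_i = 1, 1, and Δ_i = (y_(i+1) − y_i)/h_i = -8, 4:
  1·M_0 + 4·M_1 + 1·M_2 = 6(Δ_1 - Δ_0) = 72
Natural end conditions: M_0 = M_2 = 0.
Solving: M_0 = 0, M_1 = 18, M_2 = 0.

18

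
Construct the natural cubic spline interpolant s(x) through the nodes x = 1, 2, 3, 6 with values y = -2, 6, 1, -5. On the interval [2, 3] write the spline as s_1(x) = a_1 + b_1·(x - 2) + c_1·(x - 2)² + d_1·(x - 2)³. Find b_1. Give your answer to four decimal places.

1.0968

Write m_i for s''(x_i). With h_i = 1, 1, 3 and divided differences Δ_i = 8, -5, -2, the continuity of s' gives the tridiagonal system
  1·m_0 + 4·m_1 + 1·m_2 = 6(Δ_1 - Δ_0) = -78
  1·m_1 + 8·m_2 + 3·m_3 = 6(Δ_2 - Δ_1) = 18
Natural end conditions: m_0 = m_3 = 0.
Forward elimination and back-substitution give m_0 = 0, m_1 = -642/31, m_2 = 150/31, m_3 = 0.
On [2, 3], with s_1(x) = a_1 + b_1·(x - 2) + c_1·(x - 2)² + d_1·(x - 2)³: c_1 = m_1/2 = -321/31, d_1 = (m_2 - m_1)/(6h_1) = 132/31, b_1 = Δ_1 - h_1(2m_1 + m_2)/6 = 34/31.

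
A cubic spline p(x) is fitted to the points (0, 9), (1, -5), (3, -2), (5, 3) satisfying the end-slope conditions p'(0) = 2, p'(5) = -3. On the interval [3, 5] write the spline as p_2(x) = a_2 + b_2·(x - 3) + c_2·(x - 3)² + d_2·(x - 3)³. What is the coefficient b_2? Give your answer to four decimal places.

7.5435

With m_i denoting the second derivative at x_i, h_i = 1, 2, 2, and Δ_i = (y_(i+1) − y_i)/h_i = -14, 3/2, 5/2:
  1·m_0 + 6·m_1 + 2·m_2 = 6(Δ_1 - Δ_0) = 93
  2·m_1 + 8·m_2 + 2·m_3 = 6(Δ_2 - Δ_1) = 6
Clamped end conditions give two more equations: 2h_0·m_0 + h_0·m_1 = 6(Δ_0 - p'(0)) = -96 and h_2·m_2 + 2h_2·m_3 = 6(p'(5) - Δ_2) = -33.
Solving the tridiagonal system: m_0 = -1418/23, m_1 = 628/23, m_2 = -211/46, m_3 = -137/23.
On [3, 5], with p_2(x) = a_2 + b_2·(x - 3) + c_2·(x - 3)² + d_2·(x - 3)³: c_2 = m_2/2 = -211/92, d_2 = (m_3 - m_2)/(6h_2) = -21/184, b_2 = Δ_2 - h_2(2m_2 + m_3)/6 = 347/46.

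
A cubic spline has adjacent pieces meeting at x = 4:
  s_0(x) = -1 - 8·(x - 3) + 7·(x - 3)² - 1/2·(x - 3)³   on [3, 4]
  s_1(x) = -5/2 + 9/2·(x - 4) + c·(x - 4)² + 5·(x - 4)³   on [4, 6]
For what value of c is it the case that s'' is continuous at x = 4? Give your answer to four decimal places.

5.5000

s_0''(x) = 14 - 3·(x - 3), so s_0''(4) = 11. On the right, s_1''(4) = 2c, so c = 11/2.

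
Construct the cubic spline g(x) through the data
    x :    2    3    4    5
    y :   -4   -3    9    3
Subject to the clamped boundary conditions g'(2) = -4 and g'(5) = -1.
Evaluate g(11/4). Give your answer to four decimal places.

Let M_i = g''(x_i). Step sizes h_i = 1, 1, 1; slopes of the chords Δ_i = (y_(i+1) - y_i)/h_i = 1, 12, -6.
  1·M_0 + 4·M_1 + 1·M_2 = 6(Δ_1 - Δ_0) = 66
  1·M_1 + 4·M_2 + 1·M_3 = 6(Δ_2 - Δ_1) = -108
Clamped end conditions give two more equations: 2h_0·M_0 + h_0·M_1 = 6(Δ_0 - g'(2)) = 30 and h_2·M_2 + 2h_2·M_3 = 6(g'(5) - Δ_2) = 30.
Forward elimination and back-substitution give M_0 = 8/5, M_1 = 134/5, M_2 = -214/5, M_3 = 182/5.
On [2, 3], g(x) = -4 - 4·(x - 2) + 4/5·(x - 2)² + 21/5·(x - 2)³.
With (x - 2) = 3/4: g(11/4) = -1529/320.

-4.7781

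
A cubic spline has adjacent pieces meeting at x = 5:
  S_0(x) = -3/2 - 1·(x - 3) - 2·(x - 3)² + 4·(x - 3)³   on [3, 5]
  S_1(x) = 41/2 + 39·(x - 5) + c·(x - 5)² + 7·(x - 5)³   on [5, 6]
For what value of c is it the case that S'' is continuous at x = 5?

S_0''(x) = -4 + 24·(x - 3), so S_0''(5) = 44. On the right, S_1''(5) = 2c, so c = 22.

22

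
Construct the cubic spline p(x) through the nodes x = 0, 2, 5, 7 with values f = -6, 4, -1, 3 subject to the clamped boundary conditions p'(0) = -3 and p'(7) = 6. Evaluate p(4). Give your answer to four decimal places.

2.2315

Put m_i = p'' at the i-th knot. Here h = (2, 3, 2) and Δ = (5, -5/3, 2), so the interior equations h_(i-1)·m_(i-1) + 2(h_(i-1)+h_i)·m_i + h_i·m_(i+1) = 6(Δ_i − Δ_(i-1)) read
  2·m_0 + 10·m_1 + 3·m_2 = 6(Δ_1 - Δ_0) = -40
  3·m_1 + 10·m_2 + 2·m_3 = 6(Δ_2 - Δ_1) = 22
Clamped end conditions give two more equations: 2h_0·m_0 + h_0·m_1 = 6(Δ_0 - p'(0)) = 48 and h_2·m_2 + 2h_2·m_3 = 6(p'(7) - Δ_2) = 24.
Forward elimination and back-substitution give m_0 = 389/24, m_1 = -101/12, m_2 = 47/12, m_3 = 97/24.
On [2, 5], p(x) = 4 + 115/24·(x - 2) - 101/24·(x - 2)² + 37/54·(x - 2)³.
With (x - 2) = 2: p(4) = 241/108.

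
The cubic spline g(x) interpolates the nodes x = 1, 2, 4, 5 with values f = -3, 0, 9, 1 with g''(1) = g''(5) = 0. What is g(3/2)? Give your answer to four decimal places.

-1.8984

With M_i denoting the second derivative at x_i, h_i = 1, 2, 1, and Δ_i = (y_(i+1) − y_i)/h_i = 3, 9/2, -8:
  1·M_0 + 6·M_1 + 2·M_2 = 6(Δ_1 - Δ_0) = 9
  2·M_1 + 6·M_2 + 1·M_3 = 6(Δ_2 - Δ_1) = -75
Natural end conditions: M_0 = M_3 = 0.
Hence M_0 = 0, M_1 = 51/8, M_2 = -117/8, M_3 = 0.
On [1, 2], g(x) = -3 + 31/16·(x - 1) + 0·(x - 1)² + 17/16·(x - 1)³.
With (x - 1) = 1/2: g(3/2) = -243/128.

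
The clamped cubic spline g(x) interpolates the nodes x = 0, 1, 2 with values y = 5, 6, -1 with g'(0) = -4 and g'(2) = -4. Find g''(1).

-24

Put M_i = g'' at the i-th knot. Here h = (1, 1) and Δ = (1, -7), so the interior equations h_(i-1)·M_(i-1) + 2(h_(i-1)+h_i)·M_i + h_i·M_(i+1) = 6(Δ_i − Δ_(i-1)) read
  1·M_0 + 4·M_1 + 1·M_2 = 6(Δ_1 - Δ_0) = -48
Clamped end conditions give two more equations: 2h_0·M_0 + h_0·M_1 = 6(Δ_0 - g'(0)) = 30 and h_1·M_1 + 2h_1·M_2 = 6(g'(2) - Δ_1) = 18.
Solving the tridiagonal system: M_0 = 27, M_1 = -24, M_2 = 21.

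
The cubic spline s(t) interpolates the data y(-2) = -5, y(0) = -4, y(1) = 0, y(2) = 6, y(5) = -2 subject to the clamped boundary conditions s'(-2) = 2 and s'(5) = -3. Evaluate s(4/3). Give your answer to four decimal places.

2.1685

Let M_i = s''(x_i). Step sizes h_i = 2, 1, 1, 3; slopes of the chords Δ_i = (y_(i+1) - y_i)/h_i = 1/2, 4, 6, -8/3.
  2·M_0 + 6·M_1 + 1·M_2 = 6(Δ_1 - Δ_0) = 21
  1·M_1 + 4·M_2 + 1·M_3 = 6(Δ_2 - Δ_1) = 12
  1·M_2 + 8·M_3 + 3·M_4 = 6(Δ_3 - Δ_2) = -52
Clamped end conditions give two more equations: 2h_0·M_0 + h_0·M_1 = 6(Δ_0 - s'(-2)) = -9 and h_3·M_3 + 2h_3·M_4 = 6(s'(5) - Δ_3) = -2.
Forward elimination and back-substitution give M_0 = -1389/316, M_1 = 339/79, M_2 = 639/158, M_3 = -669/79, M_4 = 1849/474.
On [1, 2], s(t) = 0 + 479/79·(t - 1) + 639/316·(t - 1)² - 659/316·(t - 1)³.
With (t - 1) = 1/3: s(4/3) = 9251/4266.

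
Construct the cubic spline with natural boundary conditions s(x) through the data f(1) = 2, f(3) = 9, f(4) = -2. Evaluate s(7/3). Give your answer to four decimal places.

Write M_i for s''(x_i). With h_i = 2, 1 and divided differences Δ_i = 7/2, -11, the continuity of s' gives the tridiagonal system
  2·M_0 + 6·M_1 + 1·M_2 = 6(Δ_1 - Δ_0) = -87
Natural end conditions: M_0 = M_2 = 0.
Hence M_0 = 0, M_1 = -29/2, M_2 = 0.
On [1, 3], s(x) = 2 + 25/3·(x - 1) + 0·(x - 1)² - 29/24·(x - 1)³.
With (x - 1) = 4/3: s(7/3) = 830/81.

10.2469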